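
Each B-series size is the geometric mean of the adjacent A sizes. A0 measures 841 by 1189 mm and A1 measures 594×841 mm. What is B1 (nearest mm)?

707 × 1000 mm

Short side: √(841 · 594) = √499554 ≈ 706.8 → 707 mm
Long side: √(1189 · 841) = √999949 ≈ 1000.0 → 1000 mm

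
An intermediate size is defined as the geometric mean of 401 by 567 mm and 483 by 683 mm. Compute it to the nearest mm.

440 × 622 mm

Short side: √(401 · 483) = √193683 ≈ 440.1 → 440 mm
Long side: √(567 · 683) = √387261 ≈ 622.3 → 622 mm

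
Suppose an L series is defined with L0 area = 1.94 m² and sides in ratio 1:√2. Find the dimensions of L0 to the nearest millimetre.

1171 × 1656 mm

Let the short side be w mm. Then w · w√2 = 1.94 m² = 1,940,000 mm².
w² = 1,940,000/√2, so w ≈ 1171.2 mm; long side = w√2 ≈ 1656.4 mm.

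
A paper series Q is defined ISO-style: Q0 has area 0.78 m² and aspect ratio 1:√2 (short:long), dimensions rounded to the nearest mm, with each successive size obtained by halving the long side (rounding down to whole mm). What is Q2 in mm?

Let Q0's short side be w mm. w · w√2 = 0.78 m² = 780,000 mm², so w ≈ 742.7 mm and w√2 ≈ 1050.3 mm → Q0 = 743 × 1050 mm.
Q1: ⌊1050/2⌋ × 743 = 525 × 743 mm
Q2: ⌊743/2⌋ × 525 = 371 × 525 mm

371 × 525 mm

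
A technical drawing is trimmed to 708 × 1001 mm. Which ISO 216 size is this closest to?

B1 (707 × 1000 mm)

Aspect ratio 1001/708 ≈ 1.414 — close to the ISO √2 ≈ 1.414.
In the B-series (B0 = 1000 × 1414 mm): B1 = 707 × 1000 mm.
Off by 2 mm total — nearest standard size.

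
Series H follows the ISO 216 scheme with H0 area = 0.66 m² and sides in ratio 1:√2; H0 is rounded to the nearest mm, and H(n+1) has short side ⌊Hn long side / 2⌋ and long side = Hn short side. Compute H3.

241 × 341 mm

Let H0's short side be w mm. w · w√2 = 0.66 m² = 660,000 mm², so w ≈ 683.1 mm and w√2 ≈ 966.1 mm → H0 = 683 × 966 mm.
H1: ⌊966/2⌋ × 683 = 483 × 683 mm
H2: ⌊683/2⌋ × 483 = 341 × 483 mm
H3: ⌊483/2⌋ × 341 = 241 × 341 mm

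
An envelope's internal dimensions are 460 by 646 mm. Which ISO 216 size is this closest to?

Aspect ratio 646/460 ≈ 1.404 — close to the ISO √2 ≈ 1.414.
In the C-series (envelope sizes, between A and B): C2 = 458 × 648 mm.
Off by 4 mm total — nearest standard size.

C2 (458 × 648 mm)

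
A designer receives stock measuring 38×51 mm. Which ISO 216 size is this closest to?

A9 (37 × 52 mm)

Aspect ratio 51/38 ≈ 1.342 (ISO target is √2 ≈ 1.414).
In the A-series (A0 area = 1 m²): A9 = 37 × 52 mm.
Off by 2 mm total — nearest standard size.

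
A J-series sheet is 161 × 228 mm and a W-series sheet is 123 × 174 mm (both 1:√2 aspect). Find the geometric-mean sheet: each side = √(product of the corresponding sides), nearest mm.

141 × 199 mm

Short side: √(161 · 123) = √19803 ≈ 140.7 → 141 mm
Long side: √(228 · 174) = √39672 ≈ 199.2 → 199 mm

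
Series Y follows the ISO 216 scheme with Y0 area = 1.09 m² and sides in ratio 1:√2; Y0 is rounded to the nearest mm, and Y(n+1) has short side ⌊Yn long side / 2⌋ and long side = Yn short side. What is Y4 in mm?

Let Y0's short side be w mm. w · w√2 = 1.09 m² = 1,090,000 mm², so w ≈ 877.9 mm and w√2 ≈ 1241.6 mm → Y0 = 878 × 1242 mm.
Y1: ⌊1242/2⌋ × 878 = 621 × 878 mm
Y2: ⌊878/2⌋ × 621 = 439 × 621 mm
Y3: ⌊621/2⌋ × 439 = 310 × 439 mm
Y4: ⌊439/2⌋ × 310 = 219 × 310 mm

219 × 310 mm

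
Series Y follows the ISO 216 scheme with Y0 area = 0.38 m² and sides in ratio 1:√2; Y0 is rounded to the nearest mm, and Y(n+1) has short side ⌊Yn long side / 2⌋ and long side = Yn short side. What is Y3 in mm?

Let Y0's short side be w mm. w · w√2 = 0.38 m² = 380,000 mm², so w ≈ 518.4 mm and w√2 ≈ 733.1 mm → Y0 = 518 × 733 mm.
Y1: ⌊733/2⌋ × 518 = 366 × 518 mm
Y2: ⌊518/2⌋ × 366 = 259 × 366 mm
Y3: ⌊366/2⌋ × 259 = 183 × 259 mm

183 × 259 mm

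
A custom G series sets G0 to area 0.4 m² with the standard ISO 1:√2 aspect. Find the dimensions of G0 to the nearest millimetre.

532 × 752 mm

Let the short side be w mm. Then w · w√2 = 0.4 m² = 400,000 mm².
w² = 400,000/√2, so w ≈ 531.8 mm; long side = w√2 ≈ 752.1 mm.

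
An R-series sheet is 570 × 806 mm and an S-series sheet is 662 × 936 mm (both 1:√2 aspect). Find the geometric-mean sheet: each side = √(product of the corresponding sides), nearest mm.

614 × 869 mm

Short side: √(570 · 662) = √377340 ≈ 614.3 → 614 mm
Long side: √(806 · 936) = √754416 ≈ 868.6 → 869 mm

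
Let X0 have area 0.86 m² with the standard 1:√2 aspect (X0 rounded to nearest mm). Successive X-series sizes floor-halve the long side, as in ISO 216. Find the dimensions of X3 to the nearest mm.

Let X0's short side be w mm. w · w√2 = 0.86 m² = 860,000 mm², so w ≈ 779.8 mm and w√2 ≈ 1102.8 mm → X0 = 780 × 1103 mm.
X1: ⌊1103/2⌋ × 780 = 551 × 780 mm
X2: ⌊780/2⌋ × 551 = 390 × 551 mm
X3: ⌊551/2⌋ × 390 = 275 × 390 mm

275 × 390 mm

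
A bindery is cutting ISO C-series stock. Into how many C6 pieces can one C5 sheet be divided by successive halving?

2

Each ISO step halves the sheet: 1 × C5 → 2 × C6
From C5 to C6 is 1 halving step: 2^1 = 2.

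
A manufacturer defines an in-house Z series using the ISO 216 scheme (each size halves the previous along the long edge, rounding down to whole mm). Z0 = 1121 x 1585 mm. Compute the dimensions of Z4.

Z1 = 792 × 1121 mm (from Z0 by 1 halving).
Z2: ⌊1121/2⌋ × 792 = 560 × 792 mm
Z3: ⌊792/2⌋ × 560 = 396 × 560 mm
Z4: ⌊560/2⌋ × 396 = 280 × 396 mm

280 × 396 mm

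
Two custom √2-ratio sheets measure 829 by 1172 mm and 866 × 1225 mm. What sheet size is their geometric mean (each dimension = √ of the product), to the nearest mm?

Short side: √(829 · 866) = √717914 ≈ 847.3 → 847 mm
Long side: √(1172 · 1225) = √1435700 ≈ 1198.2 → 1198 mm

847 × 1198 mm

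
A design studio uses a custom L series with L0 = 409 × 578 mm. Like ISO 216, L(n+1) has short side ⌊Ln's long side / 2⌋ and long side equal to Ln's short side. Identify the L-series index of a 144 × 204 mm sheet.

L3

L0: 409 × 578 mm
L1: 289 × 409 mm
L2: 204 × 289 mm
L3: 144 × 204 mm
L4: 102 × 144 mm
→ matches L3.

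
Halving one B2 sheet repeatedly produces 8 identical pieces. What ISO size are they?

B5

8 = 2^3, so 3 halving steps.
B2 → B3 → … → B5 after 3 steps.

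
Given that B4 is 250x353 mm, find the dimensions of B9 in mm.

B5: ⌊353/2⌋ × 250 = 176 × 250 mm
B6: ⌊250/2⌋ × 176 = 125 × 176 mm
B7: ⌊176/2⌋ × 125 = 88 × 125 mm
B8: ⌊125/2⌋ × 88 = 62 × 88 mm
B9: ⌊88/2⌋ × 62 = 44 × 62 mm

44 × 62 mm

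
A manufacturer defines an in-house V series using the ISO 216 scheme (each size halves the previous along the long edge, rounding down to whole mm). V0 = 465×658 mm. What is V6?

V1: ⌊658/2⌋ × 465 = 329 × 465 mm
V2: ⌊465/2⌋ × 329 = 232 × 329 mm
V3: ⌊329/2⌋ × 232 = 164 × 232 mm
V4: ⌊232/2⌋ × 164 = 116 × 164 mm
V5: ⌊164/2⌋ × 116 = 82 × 116 mm
V6: ⌊116/2⌋ × 82 = 58 × 82 mm

58 × 82 mm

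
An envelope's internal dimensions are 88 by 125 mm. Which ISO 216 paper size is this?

Aspect ratio 125/88 ≈ 1.420 — close to the ISO √2 ≈ 1.414.
In the B-series (B0 = 1000 × 1414 mm): B7 = 88 × 125 mm.

B7 (88 × 125 mm)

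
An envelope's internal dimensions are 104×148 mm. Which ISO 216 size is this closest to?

A6 (105 × 148 mm)

Aspect ratio 148/104 ≈ 1.423 — close to the ISO √2 ≈ 1.414.
In the A-series (A0 area = 1 m²): A6 = 105 × 148 mm.
Off by 1 mm total — nearest standard size.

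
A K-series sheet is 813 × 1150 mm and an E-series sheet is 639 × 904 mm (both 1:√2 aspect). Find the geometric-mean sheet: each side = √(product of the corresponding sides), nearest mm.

Short side: √(813 · 639) = √519507 ≈ 720.8 → 721 mm
Long side: √(1150 · 904) = √1039600 ≈ 1019.6 → 1020 mm

721 × 1020 mm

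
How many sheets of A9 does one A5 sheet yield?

A5 = 148 × 210 mm; A9 = 37 × 52 mm.
Each halving step doubles the count; 4 steps from A5 to A9.
2^4 = 16.

16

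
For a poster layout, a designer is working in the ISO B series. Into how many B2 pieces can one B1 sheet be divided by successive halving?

2

Each ISO step halves the sheet: 1 × B1 → 2 × B2
From B1 to B2 is 1 halving step: 2^1 = 2.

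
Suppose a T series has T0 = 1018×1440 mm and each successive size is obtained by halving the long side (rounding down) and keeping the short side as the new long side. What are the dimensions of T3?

360 × 509 mm

T1: ⌊1440/2⌋ × 1018 = 720 × 1018 mm
T2: ⌊1018/2⌋ × 720 = 509 × 720 mm
T3: ⌊720/2⌋ × 509 = 360 × 509 mm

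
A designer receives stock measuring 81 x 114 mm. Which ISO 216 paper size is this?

C7 (81 × 114 mm)

Aspect ratio 114/81 ≈ 1.407 — close to the ISO √2 ≈ 1.414.
In the C-series (envelope sizes, between A and B): C7 = 81 × 114 mm.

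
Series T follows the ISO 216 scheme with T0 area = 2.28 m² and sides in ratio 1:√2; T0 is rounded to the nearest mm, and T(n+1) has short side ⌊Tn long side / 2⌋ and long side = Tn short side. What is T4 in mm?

317 × 449 mm

Let T0's short side be w mm. w · w√2 = 2.28 m² = 2,280,000 mm², so w ≈ 1269.7 mm and w√2 ≈ 1795.7 mm → T0 = 1270 × 1796 mm.
T1: ⌊1796/2⌋ × 1270 = 898 × 1270 mm
T2: ⌊1270/2⌋ × 898 = 635 × 898 mm
T3: ⌊898/2⌋ × 635 = 449 × 635 mm
T4: ⌊635/2⌋ × 449 = 317 × 449 mm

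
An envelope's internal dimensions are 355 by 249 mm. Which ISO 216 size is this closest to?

B4 (250 × 353 mm)

Aspect ratio 355/249 ≈ 1.426 — close to the ISO √2 ≈ 1.414.
In the B-series (B0 = 1000 × 1414 mm): B4 = 250 × 353 mm.
Off by 3 mm total — nearest standard size.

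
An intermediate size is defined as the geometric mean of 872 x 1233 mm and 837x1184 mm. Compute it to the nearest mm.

Short side: √(872 · 837) = √729864 ≈ 854.3 → 854 mm
Long side: √(1233 · 1184) = √1459872 ≈ 1208.3 → 1208 mm

854 × 1208 mm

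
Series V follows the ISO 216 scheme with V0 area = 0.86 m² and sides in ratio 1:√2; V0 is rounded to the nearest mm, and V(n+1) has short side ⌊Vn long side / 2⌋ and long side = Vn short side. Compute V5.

Let V0's short side be w mm. w · w√2 = 0.86 m² = 860,000 mm², so w ≈ 779.8 mm and w√2 ≈ 1102.8 mm → V0 = 780 × 1103 mm.
V1: ⌊1103/2⌋ × 780 = 551 × 780 mm
V2: ⌊780/2⌋ × 551 = 390 × 551 mm
V3: ⌊551/2⌋ × 390 = 275 × 390 mm
V4: ⌊390/2⌋ × 275 = 195 × 275 mm
V5: ⌊275/2⌋ × 195 = 137 × 195 mm

137 × 195 mm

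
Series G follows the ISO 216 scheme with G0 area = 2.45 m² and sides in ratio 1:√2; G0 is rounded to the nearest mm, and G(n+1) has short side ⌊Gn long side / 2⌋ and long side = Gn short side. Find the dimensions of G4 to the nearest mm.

329 × 465 mm

Let G0's short side be w mm. w · w√2 = 2.45 m² = 2,450,000 mm², so w ≈ 1316.2 mm and w√2 ≈ 1861.4 mm → G0 = 1316 × 1861 mm.
G1: ⌊1861/2⌋ × 1316 = 930 × 1316 mm
G2: ⌊1316/2⌋ × 930 = 658 × 930 mm
G3: ⌊930/2⌋ × 658 = 465 × 658 mm
G4: ⌊658/2⌋ × 465 = 329 × 465 mm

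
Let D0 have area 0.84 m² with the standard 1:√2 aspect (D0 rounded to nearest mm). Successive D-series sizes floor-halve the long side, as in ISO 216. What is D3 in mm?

Let D0's short side be w mm. w · w√2 = 0.84 m² = 840,000 mm², so w ≈ 770.7 mm and w√2 ≈ 1089.9 mm → D0 = 771 × 1090 mm.
D1: ⌊1090/2⌋ × 771 = 545 × 771 mm
D2: ⌊771/2⌋ × 545 = 385 × 545 mm
D3: ⌊545/2⌋ × 385 = 272 × 385 mm

272 × 385 mm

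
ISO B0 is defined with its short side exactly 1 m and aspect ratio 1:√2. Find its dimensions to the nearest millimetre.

Short side = 1000 mm; long side = 1000√2 ≈ 1414.2 mm.

1000 × 1414 mm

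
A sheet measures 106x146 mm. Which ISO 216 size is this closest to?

A6 (105 × 148 mm)

Aspect ratio 146/106 ≈ 1.377 (ISO target is √2 ≈ 1.414).
In the A-series (A0 area = 1 m²): A6 = 105 × 148 mm.
Off by 3 mm total — nearest standard size.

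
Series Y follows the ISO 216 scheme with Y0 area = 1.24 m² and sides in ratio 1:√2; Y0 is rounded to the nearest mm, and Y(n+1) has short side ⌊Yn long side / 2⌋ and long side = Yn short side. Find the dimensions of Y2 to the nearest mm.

Let Y0's short side be w mm. w · w√2 = 1.24 m² = 1,240,000 mm², so w ≈ 936.4 mm and w√2 ≈ 1324.2 mm → Y0 = 936 × 1324 mm.
Y1: ⌊1324/2⌋ × 936 = 662 × 936 mm
Y2: ⌊936/2⌋ × 662 = 468 × 662 mm

468 × 662 mm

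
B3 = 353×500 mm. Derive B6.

B4: ⌊500/2⌋ × 353 = 250 × 353 mm
B5: ⌊353/2⌋ × 250 = 176 × 250 mm
B6: ⌊250/2⌋ × 176 = 125 × 176 mm

125 × 176 mm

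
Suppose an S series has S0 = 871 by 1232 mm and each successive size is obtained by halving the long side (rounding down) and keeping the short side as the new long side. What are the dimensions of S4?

S1: ⌊1232/2⌋ × 871 = 616 × 871 mm
S2: ⌊871/2⌋ × 616 = 435 × 616 mm
S3: ⌊616/2⌋ × 435 = 308 × 435 mm
S4: ⌊435/2⌋ × 308 = 217 × 308 mm

217 × 308 mm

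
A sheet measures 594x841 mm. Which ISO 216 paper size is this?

A1 (594 × 841 mm)

Aspect ratio 841/594 ≈ 1.416 — close to the ISO √2 ≈ 1.414.
In the A-series (A0 area = 1 m²): A1 = 594 × 841 mm.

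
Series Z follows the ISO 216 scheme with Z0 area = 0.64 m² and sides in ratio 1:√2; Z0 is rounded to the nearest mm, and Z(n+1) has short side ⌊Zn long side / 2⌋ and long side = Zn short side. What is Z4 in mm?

168 × 237 mm

Let Z0's short side be w mm. w · w√2 = 0.64 m² = 640,000 mm², so w ≈ 672.7 mm and w√2 ≈ 951.4 mm → Z0 = 673 × 951 mm.
Z1: ⌊951/2⌋ × 673 = 475 × 673 mm
Z2: ⌊673/2⌋ × 475 = 336 × 475 mm
Z3: ⌊475/2⌋ × 336 = 237 × 336 mm
Z4: ⌊336/2⌋ × 237 = 168 × 237 mm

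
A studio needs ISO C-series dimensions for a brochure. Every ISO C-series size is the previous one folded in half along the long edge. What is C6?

114 × 162 mm

C0 = 917 × 1297 mm (C0 is the geometric mean of A0 and B0, aspect 1:√2).
C1: ⌊1297/2⌋ × 917 = 648 × 917 mm
C2: ⌊917/2⌋ × 648 = 458 × 648 mm
C3: ⌊648/2⌋ × 458 = 324 × 458 mm
C4: ⌊458/2⌋ × 324 = 229 × 324 mm
C5: ⌊324/2⌋ × 229 = 162 × 229 mm
C6: ⌊229/2⌋ × 162 = 114 × 162 mm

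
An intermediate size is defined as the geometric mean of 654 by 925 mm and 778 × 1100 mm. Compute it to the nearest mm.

713 × 1009 mm

Short side: √(654 · 778) = √508812 ≈ 713.3 → 713 mm
Long side: √(925 · 1100) = √1017500 ≈ 1008.7 → 1009 mm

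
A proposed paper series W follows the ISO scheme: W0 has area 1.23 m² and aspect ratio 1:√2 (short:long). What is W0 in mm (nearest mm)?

933 × 1319 mm

Let the short side be w mm. Then w · w√2 = 1.23 m² = 1,230,000 mm².
w² = 1,230,000/√2, so w ≈ 932.6 mm; long side = w√2 ≈ 1318.9 mm.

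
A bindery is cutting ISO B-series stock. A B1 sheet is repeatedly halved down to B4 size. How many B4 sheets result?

8

B1 = 707 × 1000 mm; B4 = 250 × 353 mm.
Each halving step doubles the count; 3 steps from B1 to B4.
2^3 = 8.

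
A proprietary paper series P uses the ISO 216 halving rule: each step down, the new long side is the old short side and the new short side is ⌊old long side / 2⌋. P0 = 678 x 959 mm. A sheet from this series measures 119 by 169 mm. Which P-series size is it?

P0: 678 × 959 mm
P1: 479 × 678 mm
P2: 339 × 479 mm
P3: 239 × 339 mm
P4: 169 × 239 mm
P5: 119 × 169 mm
P6: 84 × 119 mm
→ matches P5.

P5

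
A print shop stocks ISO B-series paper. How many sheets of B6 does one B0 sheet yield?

64

Each ISO step halves the sheet: 1 × B0 → 2 × B1 → 4 × B2 → 8 × B3 → …
From B0 to B6 is 6 halving steps: 2^6 = 64.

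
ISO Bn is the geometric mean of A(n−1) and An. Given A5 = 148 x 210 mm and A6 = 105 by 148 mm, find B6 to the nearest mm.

125 × 176 mm

Short side: √(148 · 105) = √15540 ≈ 124.7 → 125 mm
Long side: √(210 · 148) = √31080 ≈ 176.3 → 176 mm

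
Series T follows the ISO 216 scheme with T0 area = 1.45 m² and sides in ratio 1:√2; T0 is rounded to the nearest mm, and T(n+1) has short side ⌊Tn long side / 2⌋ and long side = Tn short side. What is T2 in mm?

Let T0's short side be w mm. w · w√2 = 1.45 m² = 1,450,000 mm², so w ≈ 1012.6 mm and w√2 ≈ 1432.0 mm → T0 = 1013 × 1432 mm.
T1: ⌊1432/2⌋ × 1013 = 716 × 1013 mm
T2: ⌊1013/2⌋ × 716 = 506 × 716 mm

506 × 716 mm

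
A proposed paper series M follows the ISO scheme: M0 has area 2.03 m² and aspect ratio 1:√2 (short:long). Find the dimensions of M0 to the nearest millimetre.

Let the short side be w mm. Then w · w√2 = 2.03 m² = 2,030,000 mm².
w² = 2,030,000/√2, so w ≈ 1198.1 mm; long side = w√2 ≈ 1694.4 mm.

1198 × 1694 mm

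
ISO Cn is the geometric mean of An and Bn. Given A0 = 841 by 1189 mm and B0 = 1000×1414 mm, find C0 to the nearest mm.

917 × 1297 mm

Short side: √(841 · 1000) = √841000 ≈ 917.1 → 917 mm
Long side: √(1189 · 1414) = √1681246 ≈ 1296.6 → 1297 mm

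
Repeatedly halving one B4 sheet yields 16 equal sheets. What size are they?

16 = 2^4, so 4 halving steps.
B4 → B5 → … → B8 after 4 steps.

B8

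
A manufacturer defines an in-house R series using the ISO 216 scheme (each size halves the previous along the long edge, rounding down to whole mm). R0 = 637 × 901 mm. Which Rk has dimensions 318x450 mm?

R0: 637 × 901 mm
R1: 450 × 637 mm
R2: 318 × 450 mm
R3: 225 × 318 mm
→ matches R2.

R2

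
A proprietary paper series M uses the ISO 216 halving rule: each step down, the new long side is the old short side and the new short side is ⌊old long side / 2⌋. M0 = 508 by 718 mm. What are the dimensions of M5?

M1: ⌊718/2⌋ × 508 = 359 × 508 mm
M2: ⌊508/2⌋ × 359 = 254 × 359 mm
M3: ⌊359/2⌋ × 254 = 179 × 254 mm
M4: ⌊254/2⌋ × 179 = 127 × 179 mm
M5: ⌊179/2⌋ × 127 = 89 × 127 mm

89 × 127 mm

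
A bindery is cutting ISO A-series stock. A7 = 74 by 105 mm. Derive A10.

26 × 37 mm

A8: ⌊105/2⌋ × 74 = 52 × 74 mm
A9: ⌊74/2⌋ × 52 = 37 × 52 mm
A10: ⌊52/2⌋ × 37 = 26 × 37 mm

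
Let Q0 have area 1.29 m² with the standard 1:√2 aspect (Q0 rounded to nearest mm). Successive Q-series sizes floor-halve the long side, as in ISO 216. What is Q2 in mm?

Let Q0's short side be w mm. w · w√2 = 1.29 m² = 1,290,000 mm², so w ≈ 955.1 mm and w√2 ≈ 1350.7 mm → Q0 = 955 × 1351 mm.
Q1: ⌊1351/2⌋ × 955 = 675 × 955 mm
Q2: ⌊955/2⌋ × 675 = 477 × 675 mm

477 × 675 mm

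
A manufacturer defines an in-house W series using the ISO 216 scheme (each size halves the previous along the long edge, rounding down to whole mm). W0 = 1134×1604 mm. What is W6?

W1 = 802 × 1134 mm (from W0 by 1 halving).
W2: ⌊1134/2⌋ × 802 = 567 × 802 mm
W3: ⌊802/2⌋ × 567 = 401 × 567 mm
W4: ⌊567/2⌋ × 401 = 283 × 401 mm
W5: ⌊401/2⌋ × 283 = 200 × 283 mm
W6: ⌊283/2⌋ × 200 = 141 × 200 mm

141 × 200 mm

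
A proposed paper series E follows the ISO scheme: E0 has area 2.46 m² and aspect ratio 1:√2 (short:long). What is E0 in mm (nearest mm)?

Let the short side be w mm. Then w · w√2 = 2.46 m² = 2,460,000 mm².
w² = 2,460,000/√2, so w ≈ 1318.9 mm; long side = w√2 ≈ 1865.2 mm.

1319 × 1865 mm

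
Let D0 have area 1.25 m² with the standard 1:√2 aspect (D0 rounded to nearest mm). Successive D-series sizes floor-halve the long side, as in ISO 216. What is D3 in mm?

332 × 470 mm

Let D0's short side be w mm. w · w√2 = 1.25 m² = 1,250,000 mm², so w ≈ 940.2 mm and w√2 ≈ 1329.6 mm → D0 = 940 × 1330 mm.
D1: ⌊1330/2⌋ × 940 = 665 × 940 mm
D2: ⌊940/2⌋ × 665 = 470 × 665 mm
D3: ⌊665/2⌋ × 470 = 332 × 470 mm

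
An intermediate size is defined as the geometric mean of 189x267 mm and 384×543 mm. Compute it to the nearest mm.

Short side: √(189 · 384) = √72576 ≈ 269.4 → 269 mm
Long side: √(267 · 543) = √144981 ≈ 380.8 → 381 mm

269 × 381 mm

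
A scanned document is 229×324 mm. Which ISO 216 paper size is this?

C4 (229 × 324 mm)

Aspect ratio 324/229 ≈ 1.415 — close to the ISO √2 ≈ 1.414.
In the C-series (envelope sizes, between A and B): C4 = 229 × 324 mm.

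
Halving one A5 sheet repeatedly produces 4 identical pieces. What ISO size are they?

A7

4 = 2^2, so 2 halving steps.
A5 → A6 → … → A7 after 2 steps.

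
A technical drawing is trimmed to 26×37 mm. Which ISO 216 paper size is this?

A10 (26 × 37 mm)

Aspect ratio 37/26 ≈ 1.423 — close to the ISO √2 ≈ 1.414.
In the A-series (A0 area = 1 m²): A10 = 26 × 37 mm.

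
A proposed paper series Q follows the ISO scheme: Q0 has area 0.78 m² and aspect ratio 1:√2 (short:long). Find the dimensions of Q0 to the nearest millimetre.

Let the short side be w mm. Then w · w√2 = 0.78 m² = 780,000 mm².
w² = 780,000/√2, so w ≈ 742.7 mm; long side = w√2 ≈ 1050.3 mm.

743 × 1050 mm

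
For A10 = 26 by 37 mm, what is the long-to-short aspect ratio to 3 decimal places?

37 / 26 = 1.423
ISO 216 targets √2 ≈ 1.414; the +0.009 deviation is from mm rounding.

1.423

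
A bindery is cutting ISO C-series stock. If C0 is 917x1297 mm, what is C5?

162 × 229 mm

C1: ⌊1297/2⌋ × 917 = 648 × 917 mm
C2: ⌊917/2⌋ × 648 = 458 × 648 mm
C3: ⌊648/2⌋ × 458 = 324 × 458 mm
C4: ⌊458/2⌋ × 324 = 229 × 324 mm
C5: ⌊324/2⌋ × 229 = 162 × 229 mm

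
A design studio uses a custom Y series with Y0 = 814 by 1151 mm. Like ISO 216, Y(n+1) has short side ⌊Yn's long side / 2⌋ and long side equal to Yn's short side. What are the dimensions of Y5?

143 × 203 mm

Y1: ⌊1151/2⌋ × 814 = 575 × 814 mm
Y2: ⌊814/2⌋ × 575 = 407 × 575 mm
Y3: ⌊575/2⌋ × 407 = 287 × 407 mm
Y4: ⌊407/2⌋ × 287 = 203 × 287 mm
Y5: ⌊287/2⌋ × 203 = 143 × 203 mm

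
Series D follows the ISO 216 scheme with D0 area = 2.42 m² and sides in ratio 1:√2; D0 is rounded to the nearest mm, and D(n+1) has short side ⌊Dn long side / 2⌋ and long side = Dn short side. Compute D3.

462 × 654 mm

Let D0's short side be w mm. w · w√2 = 2.42 m² = 2,420,000 mm², so w ≈ 1308.1 mm and w√2 ≈ 1850.0 mm → D0 = 1308 × 1850 mm.
D1: ⌊1850/2⌋ × 1308 = 925 × 1308 mm
D2: ⌊1308/2⌋ × 925 = 654 × 925 mm
D3: ⌊925/2⌋ × 654 = 462 × 654 mm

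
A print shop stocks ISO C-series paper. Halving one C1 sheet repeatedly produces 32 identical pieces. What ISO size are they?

C6

32 = 2^5, so 5 halving steps.
C1 → C2 → … → C6 after 5 steps.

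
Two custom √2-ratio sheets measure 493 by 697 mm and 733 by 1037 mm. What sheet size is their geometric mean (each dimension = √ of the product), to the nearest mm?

Short side: √(493 · 733) = √361369 ≈ 601.1 → 601 mm
Long side: √(697 · 1037) = √722789 ≈ 850.2 → 850 mm

601 × 850 mm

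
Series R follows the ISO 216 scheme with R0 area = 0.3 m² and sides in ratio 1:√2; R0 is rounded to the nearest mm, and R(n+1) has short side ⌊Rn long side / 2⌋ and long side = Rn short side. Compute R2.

230 × 325 mm

Let R0's short side be w mm. w · w√2 = 0.3 m² = 300,000 mm², so w ≈ 460.6 mm and w√2 ≈ 651.4 mm → R0 = 461 × 651 mm.
R1: ⌊651/2⌋ × 461 = 325 × 461 mm
R2: ⌊461/2⌋ × 325 = 230 × 325 mm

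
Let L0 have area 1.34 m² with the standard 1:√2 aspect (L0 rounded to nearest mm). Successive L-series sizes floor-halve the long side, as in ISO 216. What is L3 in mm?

Let L0's short side be w mm. w · w√2 = 1.34 m² = 1,340,000 mm², so w ≈ 973.4 mm and w√2 ≈ 1376.6 mm → L0 = 973 × 1377 mm.
L1: ⌊1377/2⌋ × 973 = 688 × 973 mm
L2: ⌊973/2⌋ × 688 = 486 × 688 mm
L3: ⌊688/2⌋ × 486 = 344 × 486 mm

344 × 486 mm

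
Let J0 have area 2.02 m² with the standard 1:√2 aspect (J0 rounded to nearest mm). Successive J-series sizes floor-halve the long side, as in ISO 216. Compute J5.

211 × 298 mm

Let J0's short side be w mm. w · w√2 = 2.02 m² = 2,020,000 mm², so w ≈ 1195.1 mm and w√2 ≈ 1690.2 mm → J0 = 1195 × 1690 mm.
J1: ⌊1690/2⌋ × 1195 = 845 × 1195 mm
J2: ⌊1195/2⌋ × 845 = 597 × 845 mm
J3: ⌊845/2⌋ × 597 = 422 × 597 mm
J4: ⌊597/2⌋ × 422 = 298 × 422 mm
J5: ⌊422/2⌋ × 298 = 211 × 298 mm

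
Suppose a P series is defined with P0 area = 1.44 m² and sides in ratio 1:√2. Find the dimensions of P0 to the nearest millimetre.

Let the short side be w mm. Then w · w√2 = 1.44 m² = 1,440,000 mm².
w² = 1,440,000/√2, so w ≈ 1009.1 mm; long side = w√2 ≈ 1427.0 mm.

1009 × 1427 mm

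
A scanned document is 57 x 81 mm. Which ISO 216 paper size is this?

Aspect ratio 81/57 ≈ 1.421 — close to the ISO √2 ≈ 1.414.
In the C-series (envelope sizes, between A and B): C8 = 57 × 81 mm.

C8 (57 × 81 mm)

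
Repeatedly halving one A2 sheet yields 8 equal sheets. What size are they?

A5

8 = 2^3, so 3 halving steps.
A2 → A3 → … → A5 after 3 steps.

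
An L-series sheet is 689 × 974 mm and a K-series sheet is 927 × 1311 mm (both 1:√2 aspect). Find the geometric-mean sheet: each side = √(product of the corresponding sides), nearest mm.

799 × 1130 mm

Short side: √(689 · 927) = √638703 ≈ 799.2 → 799 mm
Long side: √(974 · 1311) = √1276914 ≈ 1130.0 → 1130 mm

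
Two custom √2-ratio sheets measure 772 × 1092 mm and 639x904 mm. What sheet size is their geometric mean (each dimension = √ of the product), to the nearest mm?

702 × 994 mm

Short side: √(772 · 639) = √493308 ≈ 702.4 → 702 mm
Long side: √(1092 · 904) = √987168 ≈ 993.6 → 994 mm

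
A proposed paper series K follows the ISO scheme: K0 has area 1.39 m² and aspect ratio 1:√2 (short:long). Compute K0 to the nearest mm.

991 × 1402 mm

Let the short side be w mm. Then w · w√2 = 1.39 m² = 1,390,000 mm².
w² = 1,390,000/√2, so w ≈ 991.4 mm; long side = w√2 ≈ 1402.1 mm.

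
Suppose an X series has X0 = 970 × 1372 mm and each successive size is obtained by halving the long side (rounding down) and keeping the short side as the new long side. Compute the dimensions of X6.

X1 = 686 × 970 mm (from X0 by 1 halving).
X2: ⌊970/2⌋ × 686 = 485 × 686 mm
X3: ⌊686/2⌋ × 485 = 343 × 485 mm
X4: ⌊485/2⌋ × 343 = 242 × 343 mm
X5: ⌊343/2⌋ × 242 = 171 × 242 mm
X6: ⌊242/2⌋ × 171 = 121 × 171 mm

121 × 171 mm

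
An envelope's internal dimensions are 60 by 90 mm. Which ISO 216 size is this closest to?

B8 (62 × 88 mm)

Aspect ratio 90/60 ≈ 1.500 (ISO target is √2 ≈ 1.414).
In the B-series (B0 = 1000 × 1414 mm): B8 = 62 × 88 mm.
Off by 4 mm total — nearest standard size.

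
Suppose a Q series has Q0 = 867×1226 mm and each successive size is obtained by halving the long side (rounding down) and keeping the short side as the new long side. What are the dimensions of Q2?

Q1: ⌊1226/2⌋ × 867 = 613 × 867 mm
Q2: ⌊867/2⌋ × 613 = 433 × 613 mm

433 × 613 mm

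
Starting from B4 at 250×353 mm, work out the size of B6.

125 × 176 mm

B5: ⌊353/2⌋ × 250 = 176 × 250 mm
B6: ⌊250/2⌋ × 176 = 125 × 176 mm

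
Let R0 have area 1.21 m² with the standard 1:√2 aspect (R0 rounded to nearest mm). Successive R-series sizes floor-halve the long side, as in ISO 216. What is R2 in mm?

462 × 654 mm

Let R0's short side be w mm. w · w√2 = 1.21 m² = 1,210,000 mm², so w ≈ 925.0 mm and w√2 ≈ 1308.1 mm → R0 = 925 × 1308 mm.
R1: ⌊1308/2⌋ × 925 = 654 × 925 mm
R2: ⌊925/2⌋ × 654 = 462 × 654 mm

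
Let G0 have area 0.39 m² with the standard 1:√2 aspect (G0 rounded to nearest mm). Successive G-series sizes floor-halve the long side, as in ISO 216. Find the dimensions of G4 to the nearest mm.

Let G0's short side be w mm. w · w√2 = 0.39 m² = 390,000 mm², so w ≈ 525.1 mm and w√2 ≈ 742.7 mm → G0 = 525 × 743 mm.
G1: ⌊743/2⌋ × 525 = 371 × 525 mm
G2: ⌊525/2⌋ × 371 = 262 × 371 mm
G3: ⌊371/2⌋ × 262 = 185 × 262 mm
G4: ⌊262/2⌋ × 185 = 131 × 185 mm

131 × 185 mm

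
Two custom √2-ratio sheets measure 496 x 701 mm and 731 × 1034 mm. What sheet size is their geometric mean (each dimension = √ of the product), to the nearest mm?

Short side: √(496 · 731) = √362576 ≈ 602.1 → 602 mm
Long side: √(701 · 1034) = √724834 ≈ 851.4 → 851 mm

602 × 851 mm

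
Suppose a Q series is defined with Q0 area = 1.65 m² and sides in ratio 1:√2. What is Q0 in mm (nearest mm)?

1080 × 1528 mm

Let the short side be w mm. Then w · w√2 = 1.65 m² = 1,650,000 mm².
w² = 1,650,000/√2, so w ≈ 1080.2 mm; long side = w√2 ≈ 1527.6 mm.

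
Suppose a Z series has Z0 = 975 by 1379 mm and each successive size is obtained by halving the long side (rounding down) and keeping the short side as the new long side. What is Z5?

172 × 243 mm

Z1: ⌊1379/2⌋ × 975 = 689 × 975 mm
Z2: ⌊975/2⌋ × 689 = 487 × 689 mm
Z3: ⌊689/2⌋ × 487 = 344 × 487 mm
Z4: ⌊487/2⌋ × 344 = 243 × 344 mm
Z5: ⌊344/2⌋ × 243 = 172 × 243 mm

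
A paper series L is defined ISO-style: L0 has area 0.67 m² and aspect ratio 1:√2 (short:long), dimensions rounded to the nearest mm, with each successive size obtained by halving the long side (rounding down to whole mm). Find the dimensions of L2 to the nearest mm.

Let L0's short side be w mm. w · w√2 = 0.67 m² = 670,000 mm², so w ≈ 688.3 mm and w√2 ≈ 973.4 mm → L0 = 688 × 973 mm.
L1: ⌊973/2⌋ × 688 = 486 × 688 mm
L2: ⌊688/2⌋ × 486 = 344 × 486 mm

344 × 486 mm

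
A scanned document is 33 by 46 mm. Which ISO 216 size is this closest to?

B10 (31 × 44 mm)

Aspect ratio 46/33 ≈ 1.394 (ISO target is √2 ≈ 1.414).
In the B-series (B0 = 1000 × 1414 mm): B10 = 31 × 44 mm.
Off by 4 mm total — nearest standard size.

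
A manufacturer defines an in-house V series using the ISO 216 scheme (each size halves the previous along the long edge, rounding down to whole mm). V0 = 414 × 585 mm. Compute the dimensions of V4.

V1: ⌊585/2⌋ × 414 = 292 × 414 mm
V2: ⌊414/2⌋ × 292 = 207 × 292 mm
V3: ⌊292/2⌋ × 207 = 146 × 207 mm
V4: ⌊207/2⌋ × 146 = 103 × 146 mm

103 × 146 mm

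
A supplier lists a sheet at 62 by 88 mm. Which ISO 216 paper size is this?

Aspect ratio 88/62 ≈ 1.419 — close to the ISO √2 ≈ 1.414.
In the B-series (B0 = 1000 × 1414 mm): B8 = 62 × 88 mm.

B8 (62 × 88 mm)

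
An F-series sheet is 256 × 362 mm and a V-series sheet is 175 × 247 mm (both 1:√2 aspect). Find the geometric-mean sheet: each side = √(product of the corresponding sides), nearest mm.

212 × 299 mm

Short side: √(256 · 175) = √44800 ≈ 211.7 → 212 mm
Long side: √(362 · 247) = √89414 ≈ 299.0 → 299 mm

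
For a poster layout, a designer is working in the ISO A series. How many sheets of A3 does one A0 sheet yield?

8

A0 = 841 × 1189 mm; A3 = 297 × 420 mm.
Each halving step doubles the count; 3 steps from A0 to A3.
2^3 = 8.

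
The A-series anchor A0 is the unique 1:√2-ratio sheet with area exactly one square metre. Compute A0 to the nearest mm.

Let the short side be w mm. Then the long side is w√2 and w · w√2 = 10⁶ mm².
w² = 10⁶/√2, so w = 1000 / 2^(1/4) ≈ 840.9 mm; long side = 1000 · 2^(1/4) ≈ 1189.2 mm.

841 × 1189 mm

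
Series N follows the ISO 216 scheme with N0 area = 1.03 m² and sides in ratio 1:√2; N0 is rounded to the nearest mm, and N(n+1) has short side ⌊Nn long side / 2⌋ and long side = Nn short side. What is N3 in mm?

301 × 426 mm

Let N0's short side be w mm. w · w√2 = 1.03 m² = 1,030,000 mm², so w ≈ 853.4 mm and w√2 ≈ 1206.9 mm → N0 = 853 × 1207 mm.
N1: ⌊1207/2⌋ × 853 = 603 × 853 mm
N2: ⌊853/2⌋ × 603 = 426 × 603 mm
N3: ⌊603/2⌋ × 426 = 301 × 426 mm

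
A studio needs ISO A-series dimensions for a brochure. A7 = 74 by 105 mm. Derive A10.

A8: ⌊105/2⌋ × 74 = 52 × 74 mm
A9: ⌊74/2⌋ × 52 = 37 × 52 mm
A10: ⌊52/2⌋ × 37 = 26 × 37 mm

26 × 37 mm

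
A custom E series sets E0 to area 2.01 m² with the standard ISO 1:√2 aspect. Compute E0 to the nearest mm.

1192 × 1686 mm

Let the short side be w mm. Then w · w√2 = 2.01 m² = 2,010,000 mm².
w² = 2,010,000/√2, so w ≈ 1192.2 mm; long side = w√2 ≈ 1686.0 mm.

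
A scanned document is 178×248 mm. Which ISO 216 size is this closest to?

Aspect ratio 248/178 ≈ 1.393 (ISO target is √2 ≈ 1.414).
In the B-series (B0 = 1000 × 1414 mm): B5 = 176 × 250 mm.
Off by 4 mm total — nearest standard size.

B5 (176 × 250 mm)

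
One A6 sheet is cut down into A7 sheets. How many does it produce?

2

A6 = 105 × 148 mm; A7 = 74 × 105 mm.
Each halving step doubles the count; 1 step from A6 to A7.
2^1 = 2.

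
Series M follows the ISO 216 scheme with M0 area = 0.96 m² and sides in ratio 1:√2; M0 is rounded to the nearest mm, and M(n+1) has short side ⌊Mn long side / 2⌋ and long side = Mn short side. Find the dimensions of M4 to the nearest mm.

206 × 291 mm

Let M0's short side be w mm. w · w√2 = 0.96 m² = 960,000 mm², so w ≈ 823.9 mm and w√2 ≈ 1165.2 mm → M0 = 824 × 1165 mm.
M1: ⌊1165/2⌋ × 824 = 582 × 824 mm
M2: ⌊824/2⌋ × 582 = 412 × 582 mm
M3: ⌊582/2⌋ × 412 = 291 × 412 mm
M4: ⌊412/2⌋ × 291 = 206 × 291 mm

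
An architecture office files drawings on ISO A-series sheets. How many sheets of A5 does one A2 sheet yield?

8

Each ISO step halves the sheet: 1 × A2 → 2 × A3 → 4 × A4 → 8 × A5
From A2 to A5 is 3 halving steps: 2^3 = 8.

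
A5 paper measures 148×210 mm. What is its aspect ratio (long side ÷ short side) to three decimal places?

210 / 148 = 1.419
ISO 216 targets √2 ≈ 1.414; the +0.005 deviation is from mm rounding.

1.419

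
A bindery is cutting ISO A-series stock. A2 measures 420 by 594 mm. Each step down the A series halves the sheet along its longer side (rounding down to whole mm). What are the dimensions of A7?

74 × 105 mm

A3: ⌊594/2⌋ × 420 = 297 × 420 mm
A4: ⌊420/2⌋ × 297 = 210 × 297 mm
A5: ⌊297/2⌋ × 210 = 148 × 210 mm
A6: ⌊210/2⌋ × 148 = 105 × 148 mm
A7: ⌊148/2⌋ × 105 = 74 × 105 mm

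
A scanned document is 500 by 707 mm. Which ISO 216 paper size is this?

B2 (500 × 707 mm)

Aspect ratio 707/500 ≈ 1.414 — close to the ISO √2 ≈ 1.414.
In the B-series (B0 = 1000 × 1414 mm): B2 = 500 × 707 mm.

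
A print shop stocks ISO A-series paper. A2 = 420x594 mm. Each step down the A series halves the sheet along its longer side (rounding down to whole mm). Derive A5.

148 × 210 mm

A3: ⌊594/2⌋ × 420 = 297 × 420 mm
A4: ⌊420/2⌋ × 297 = 210 × 297 mm
A5: ⌊297/2⌋ × 210 = 148 × 210 mm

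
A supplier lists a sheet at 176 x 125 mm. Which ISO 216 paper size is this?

B6 (125 × 176 mm)

Aspect ratio 176/125 ≈ 1.408 — close to the ISO √2 ≈ 1.414.
In the B-series (B0 = 1000 × 1414 mm): B6 = 125 × 176 mm.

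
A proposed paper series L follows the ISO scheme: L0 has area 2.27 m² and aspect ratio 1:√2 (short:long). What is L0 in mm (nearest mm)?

1267 × 1792 mm

Let the short side be w mm. Then w · w√2 = 2.27 m² = 2,270,000 mm².
w² = 2,270,000/√2, so w ≈ 1266.9 mm; long side = w√2 ≈ 1791.7 mm.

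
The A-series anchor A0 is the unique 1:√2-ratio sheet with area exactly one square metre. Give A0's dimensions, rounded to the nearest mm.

Let the short side be w mm. Then the long side is w√2 and w · w√2 = 10⁶ mm².
w² = 10⁶/√2, so w = 1000 / 2^(1/4) ≈ 840.9 mm; long side = 1000 · 2^(1/4) ≈ 1189.2 mm.

841 × 1189 mm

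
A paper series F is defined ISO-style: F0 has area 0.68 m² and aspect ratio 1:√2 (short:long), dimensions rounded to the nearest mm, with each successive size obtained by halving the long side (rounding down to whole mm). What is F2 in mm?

Let F0's short side be w mm. w · w√2 = 0.68 m² = 680,000 mm², so w ≈ 693.4 mm and w√2 ≈ 980.6 mm → F0 = 693 × 981 mm.
F1: ⌊981/2⌋ × 693 = 490 × 693 mm
F2: ⌊693/2⌋ × 490 = 346 × 490 mm

346 × 490 mm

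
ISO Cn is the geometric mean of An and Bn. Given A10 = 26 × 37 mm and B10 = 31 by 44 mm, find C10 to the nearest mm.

Short side: √(26 · 31) = √806 ≈ 28.4 → 28 mm
Long side: √(37 · 44) = √1628 ≈ 40.3 → 40 mm

28 × 40 mm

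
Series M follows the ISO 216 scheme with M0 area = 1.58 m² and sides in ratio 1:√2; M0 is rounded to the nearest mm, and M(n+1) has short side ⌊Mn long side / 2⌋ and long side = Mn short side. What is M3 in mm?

Let M0's short side be w mm. w · w√2 = 1.58 m² = 1,580,000 mm², so w ≈ 1057.0 mm and w√2 ≈ 1494.8 mm → M0 = 1057 × 1495 mm.
M1: ⌊1495/2⌋ × 1057 = 747 × 1057 mm
M2: ⌊1057/2⌋ × 747 = 528 × 747 mm
M3: ⌊747/2⌋ × 528 = 373 × 528 mm

373 × 528 mm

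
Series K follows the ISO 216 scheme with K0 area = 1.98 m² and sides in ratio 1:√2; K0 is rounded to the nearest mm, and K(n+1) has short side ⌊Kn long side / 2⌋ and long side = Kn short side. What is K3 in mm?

Let K0's short side be w mm. w · w√2 = 1.98 m² = 1,980,000 mm², so w ≈ 1183.2 mm and w√2 ≈ 1673.4 mm → K0 = 1183 × 1673 mm.
K1: ⌊1673/2⌋ × 1183 = 836 × 1183 mm
K2: ⌊1183/2⌋ × 836 = 591 × 836 mm
K3: ⌊836/2⌋ × 591 = 418 × 591 mm

418 × 591 mm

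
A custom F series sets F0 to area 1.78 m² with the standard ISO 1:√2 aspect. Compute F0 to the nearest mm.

1122 × 1587 mm

Let the short side be w mm. Then w · w√2 = 1.78 m² = 1,780,000 mm².
w² = 1,780,000/√2, so w ≈ 1121.9 mm; long side = w√2 ≈ 1586.6 mm.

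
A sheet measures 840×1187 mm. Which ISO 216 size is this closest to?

A0 (841 × 1189 mm)

Aspect ratio 1187/840 ≈ 1.413 — close to the ISO √2 ≈ 1.414.
In the A-series (A0 area = 1 m²): A0 = 841 × 1189 mm.
Off by 3 mm total — nearest standard size.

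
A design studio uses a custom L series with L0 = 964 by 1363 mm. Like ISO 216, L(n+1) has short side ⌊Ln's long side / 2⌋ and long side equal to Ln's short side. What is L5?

170 × 241 mm

L1 = 681 × 964 mm (from L0 by 1 halving).
L2: ⌊964/2⌋ × 681 = 482 × 681 mm
L3: ⌊681/2⌋ × 482 = 340 × 482 mm
L4: ⌊482/2⌋ × 340 = 241 × 340 mm
L5: ⌊340/2⌋ × 241 = 170 × 241 mm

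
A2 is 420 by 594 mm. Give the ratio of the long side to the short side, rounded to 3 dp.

594 / 420 = 1.414
Matches √2 ≈ 1.414 — the ISO 216 defining ratio.

1.414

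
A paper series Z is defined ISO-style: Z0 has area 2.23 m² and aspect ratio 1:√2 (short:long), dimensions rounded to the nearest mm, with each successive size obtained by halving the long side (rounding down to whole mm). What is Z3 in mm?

Let Z0's short side be w mm. w · w√2 = 2.23 m² = 2,230,000 mm², so w ≈ 1255.7 mm and w√2 ≈ 1775.9 mm → Z0 = 1256 × 1776 mm.
Z1: ⌊1776/2⌋ × 1256 = 888 × 1256 mm
Z2: ⌊1256/2⌋ × 888 = 628 × 888 mm
Z3: ⌊888/2⌋ × 628 = 444 × 628 mm

444 × 628 mm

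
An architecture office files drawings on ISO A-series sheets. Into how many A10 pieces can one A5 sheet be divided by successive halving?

A5 = 148 × 210 mm; A10 = 26 × 37 mm.
Each halving step doubles the count; 5 steps from A5 to A10.
2^5 = 32.

32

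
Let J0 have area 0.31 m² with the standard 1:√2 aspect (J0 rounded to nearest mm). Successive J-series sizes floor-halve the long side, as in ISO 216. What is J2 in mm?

234 × 331 mm

Let J0's short side be w mm. w · w√2 = 0.31 m² = 310,000 mm², so w ≈ 468.2 mm and w√2 ≈ 662.1 mm → J0 = 468 × 662 mm.
J1: ⌊662/2⌋ × 468 = 331 × 468 mm
J2: ⌊468/2⌋ × 331 = 234 × 331 mm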